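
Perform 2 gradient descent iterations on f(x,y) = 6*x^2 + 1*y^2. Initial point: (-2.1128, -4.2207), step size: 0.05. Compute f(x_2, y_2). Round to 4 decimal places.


Gradient descent on f(x,y) = 6*x^2 + 1*y^2.
Starting point: (-2.1128, -4.2207), alpha = 0.05
Step 1: grad_x = 2*6*-2.1128 = -25.3536, grad_y = 2*1*-4.2207 = -8.4414
  x_1 = -2.1128 - 0.05*-25.3536 = -0.8451
  y_1 = -4.2207 - 0.05*-8.4414 = -3.7986
Step 2: grad_x = 2*6*-0.8451 = -10.1414, grad_y = 2*1*-3.7986 = -7.5973
  x_2 = -0.8451 - 0.05*-10.1414 = -0.338
  y_2 = -3.7986 - 0.05*-7.5973 = -3.4188
f(-0.338, -3.4188) = 6*(-0.338)^2 + 1*(-3.4188)^2 = 12.3736


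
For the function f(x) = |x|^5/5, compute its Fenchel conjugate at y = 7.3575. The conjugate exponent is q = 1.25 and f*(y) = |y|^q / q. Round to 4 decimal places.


The conjugate exponent q satisfies 1/p + 1/q = 1.
p = 5, so q = 5/(5 - 1) = 1.25
|y|^q = 7.3575^1.25 = 12.1175
f*(7.3575) = 12.1175 / 1.25 = 9.694


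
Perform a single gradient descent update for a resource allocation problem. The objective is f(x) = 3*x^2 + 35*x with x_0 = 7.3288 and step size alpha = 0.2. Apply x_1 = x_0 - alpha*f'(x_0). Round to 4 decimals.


We compute the gradient at x_0 and apply the update.
f'(x) = 6*x + 35
f'(7.3288) = 6*7.3288 + 35 = 78.9728
x_1 = 7.3288 - 0.2*78.9728 = -8.4658


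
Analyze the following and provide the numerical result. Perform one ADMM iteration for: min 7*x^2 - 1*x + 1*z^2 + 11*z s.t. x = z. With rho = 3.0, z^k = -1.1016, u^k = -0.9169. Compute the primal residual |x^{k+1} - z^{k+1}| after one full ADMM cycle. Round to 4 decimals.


ADMM iteration with rho = 3.0, z^k = -1.1016, u^k = -0.9169
Step 1: x-update.
Minimize 7*x^2 - 1*x + (3.0/2)*(x + 1.1016 - 0.9169)^2
FOC: (2*7 + 3.0)*x = 1 + 3.0*(-1.1016 + 0.9169)
x^{k+1} = 0.0262
Step 2: z-update.
Minimize 1*z^2 + 11*z + (3.0/2)*(0.0262 - z - 0.9169)^2
FOC: (2*1 + 3.0)*z = -11 + 3.0*(0.0262 - 0.9169)
z^{k+1} = -2.7344
Step 3: u-update.
u^{k+1} = -0.9169 + 0.0262 + 2.7344 = 1.8437
Step 4: Primal residual = |0.0262 + 2.7344| = 2.7606


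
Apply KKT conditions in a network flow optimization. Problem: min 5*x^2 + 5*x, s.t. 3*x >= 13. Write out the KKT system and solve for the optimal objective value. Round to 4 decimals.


Step 1: Try lambda = 0 (constraint inactive).
x_unc = -5/(2*5) = -0.5
Check: 3*-0.5 = -1.5 < 13 -- violated!
Step 2: Constraint must be active: 3*x = 13
x* = 13/3 = 4.3333 (rounded; the exact value 13/3 is used below)
lambda = (2*5*(13/3) + 5)/3 = 16.1111
Step 3: Compute optimal value.
f(x*) = 5*(13/3)^2 + 5*(13/3) = 115.5556


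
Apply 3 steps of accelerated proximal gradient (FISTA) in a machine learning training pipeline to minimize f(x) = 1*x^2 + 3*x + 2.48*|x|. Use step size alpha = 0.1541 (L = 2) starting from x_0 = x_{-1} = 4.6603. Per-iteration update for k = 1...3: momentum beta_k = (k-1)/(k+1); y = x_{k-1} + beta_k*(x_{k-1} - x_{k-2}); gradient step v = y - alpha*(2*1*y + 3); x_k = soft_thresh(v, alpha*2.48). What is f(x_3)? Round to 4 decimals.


FISTA on f(x) = 1*x^2 + 3*x + 2.48*|x|
L = 2, alpha = 0.1541
Iteration 1: beta = 0.0, y = 4.6603 + 0.0*(4.6603 - 4.6603) = 4.6603
  grad(y) = 12.3206, v = y - alpha*grad = 2.7617
  prox(v) = soft_thresh(2.7617, 0.3822) = 2.3795
Iteration 2: beta = 0.3333, y = 2.3795 + 0.3333*(2.3795 - 4.6603) = 1.6193
  grad(y) = 6.2385, v = y - alpha*grad = 0.6579
  prox(v) = soft_thresh(0.6579, 0.3822) = 0.2757
Iteration 3: beta = 0.5, y = 0.2757 + 0.5*(0.2757 - 2.3795) = -0.7761
  grad(y) = 1.4477, v = y - alpha*grad = -0.9992
  prox(v) = soft_thresh(-0.9992, 0.3822) = -0.6171
f(x_3) = 1*(-0.6171)^2 + 3*(-0.6171) + 2.48*|-0.6171| = 0.0599


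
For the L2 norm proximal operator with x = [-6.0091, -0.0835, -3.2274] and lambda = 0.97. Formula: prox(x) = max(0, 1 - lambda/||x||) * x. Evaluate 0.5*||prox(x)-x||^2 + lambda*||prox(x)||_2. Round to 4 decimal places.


Step 1: Compute ||x||.
||x|| = 6.8215
Step 2: Compute scaling factor.
scale = max(0, 1 - 0.97/6.8215) = 0.8578
Step 3: prox(x) = [-5.1546, -0.0716, -2.7685]
||prox(x)|| = 5.8515
Step 4: Proximal objective.
0.5*||prox-x||^2 = 0.4705
lambda*||prox|| = 5.676
Total = 6.1464


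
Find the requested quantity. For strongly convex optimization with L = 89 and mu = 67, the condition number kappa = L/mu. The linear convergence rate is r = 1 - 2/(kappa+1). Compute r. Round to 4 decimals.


Step 1: Compute the condition number.
kappa = L/mu = 89/67 = 1.3284
Step 2: Compute the convergence rate.
r = 1 - 2/(kappa + 1) = 1 - 2*mu/(L + mu) = (L - mu)/(L + mu) = 22/156 = 0.141


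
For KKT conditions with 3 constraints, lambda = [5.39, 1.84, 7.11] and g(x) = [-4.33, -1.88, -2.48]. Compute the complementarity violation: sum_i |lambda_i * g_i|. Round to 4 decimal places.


KKT complementary slackness check:
lambda_1 * g_1 = 5.39 * -4.33 = -23.3387
lambda_2 * g_2 = 1.84 * -1.88 = -3.4592
lambda_3 * g_3 = 7.11 * -2.48 = -17.6328
Total violation = 23.3387 + 3.4592 + 17.6328 = 44.4307


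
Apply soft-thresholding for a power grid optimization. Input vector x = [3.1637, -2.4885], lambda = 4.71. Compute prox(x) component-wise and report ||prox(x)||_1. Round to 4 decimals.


Soft-thresholding with lambda = 4.71:
prox(3.1637) = sign(3.1637)*max(|3.1637| - 4.71, 0) = 0.0
prox(-2.4885) = sign(-2.4885)*max(|-2.4885| - 4.71, 0) = 0.0
prox(x) = [0.0, 0.0]
||prox(x)||_1 = 0.0 + 0.0 = 0.0


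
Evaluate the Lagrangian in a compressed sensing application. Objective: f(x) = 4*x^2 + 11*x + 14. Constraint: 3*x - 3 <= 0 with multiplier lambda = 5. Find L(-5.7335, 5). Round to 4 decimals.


Step 1: Evaluate f(x).
f(-5.7335) = 4*(-5.7335)^2 + 11*(-5.7335) + 14 = 82.4236
Step 2: Evaluate g(x).
g(-5.7335) = 3*-5.7335 - 3 = -20.2005
Step 3: Compute Lagrangian.
L = 82.4236 + 5*-20.2005 = -18.5789


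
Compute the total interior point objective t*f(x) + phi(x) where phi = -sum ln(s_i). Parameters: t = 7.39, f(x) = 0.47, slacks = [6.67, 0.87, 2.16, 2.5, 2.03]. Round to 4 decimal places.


Step 1: Compute log-barrier.
ln values: [1.8976, -0.1393, 0.7701, 0.9163, 0.708]
phi = -(1.8976 - 0.1393 + 0.7701 + 0.9163 + 0.708) = -4.1528
Step 2: Compute augmented objective.
t*f(x) = 7.39*0.47 = 3.4733
Total = 3.4733 - 4.1528 = -0.6795


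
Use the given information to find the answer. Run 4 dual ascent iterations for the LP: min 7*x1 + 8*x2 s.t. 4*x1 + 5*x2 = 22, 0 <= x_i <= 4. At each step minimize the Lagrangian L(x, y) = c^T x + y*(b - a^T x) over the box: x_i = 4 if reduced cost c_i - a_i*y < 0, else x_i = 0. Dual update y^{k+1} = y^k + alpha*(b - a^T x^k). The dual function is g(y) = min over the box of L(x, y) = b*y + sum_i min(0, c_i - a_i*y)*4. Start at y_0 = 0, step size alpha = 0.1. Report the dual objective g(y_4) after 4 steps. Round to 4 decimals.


Dual ascent for LP: min 7*x1 + 8*x2, 4*x1 + 5*x2 = 22, 0 <= x_i <= 4
Step 1: y^k = 0.0, reduced costs: (7.0, 8.0)
  x^k = (0.0, 0.0), subgradient = b - a^T x = 22.0
  y^{k+1} = 0.0 + 0.1*22.0 = 2.2
Step 2: y^k = 2.2, reduced costs: (-1.8, -3.0)
  x^k = (4.0, 4.0), subgradient = b - a^T x = -14.0
  y^{k+1} = 2.2 + 0.1*-14.0 = 0.8
Step 3: y^k = 0.8, reduced costs: (3.8, 4.0)
  x^k = (0.0, 0.0), subgradient = b - a^T x = 22.0
  y^{k+1} = 0.8 + 0.1*22.0 = 3.0
Step 4: y^k = 3.0, reduced costs: (-5.0, -7.0)
  x^k = (4.0, 4.0), subgradient = b - a^T x = -14.0
  y^{k+1} = 3.0 + 0.1*-14.0 = 1.6
Dual objective at y_4 = 1.6: reduced costs (0.6, 0.0), box minimizer x = (0.0, 0.0)
g(y_4) = b*y + (c1 - a1*y)*x1 + (c2 - a2*y)*x2 = 22*1.6 + 0.6*0.0 + 0.0*0.0 = 35.2 + 0.0 + 0.0 = 35.2


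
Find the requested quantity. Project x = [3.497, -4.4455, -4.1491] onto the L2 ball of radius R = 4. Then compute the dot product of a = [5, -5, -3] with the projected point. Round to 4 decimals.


Step 1: Compute ||x|| (intermediates to 6 decimals).
||x|| = sqrt(3.497^2 + (-4.4455)^2 + (-4.1491)^2) = 7.014735
Step 2: Project.
Since ||x|| > R, scale = R/||x|| = 4/7.014735 = 0.570228, proj(x) = scale * x
proj(x) = [1.994087, -2.534949, -2.365933]
Step 3: Dot product.
a^T * proj(x) = 5*1.994087 - 5*(-2.534949) - 3*(-2.365933) = 29.743


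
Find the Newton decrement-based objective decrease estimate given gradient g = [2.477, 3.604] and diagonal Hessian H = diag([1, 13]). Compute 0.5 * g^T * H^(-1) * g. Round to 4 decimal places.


Step 1: H is diagonal, so H^(-1) * g = [2.477, 0.2772].
Step 2: g^T H^(-1) g = sum_i g_i^2 / H_ii
  = (2.477)^2/1 + (3.604)^2/13
  = 6.1355 + 0.9991 = 7.1347
Step 3: Objective decrease = 0.5 * g^T H^(-1) g = 3.5673


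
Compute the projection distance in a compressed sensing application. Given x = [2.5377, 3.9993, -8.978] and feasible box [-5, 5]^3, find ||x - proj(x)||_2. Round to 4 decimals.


Project each component onto [-5, 5].
clip(2.5377) = 2.5377, clip(3.9993) = 3.9993, clip(-8.978) = -5.0
Projection = [2.5377, 3.9993, -5.0]
Squared diffs: [0.0, 0.0, 15.8245]
Distance = sqrt(15.8245) = 3.978


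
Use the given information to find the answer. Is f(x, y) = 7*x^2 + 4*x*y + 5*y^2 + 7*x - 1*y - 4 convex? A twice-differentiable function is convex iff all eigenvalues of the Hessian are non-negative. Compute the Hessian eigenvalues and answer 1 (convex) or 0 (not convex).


The Hessian of f(x,y) = 7*x^2 + 4*x*y + 5*y^2 + 7*x - 1*y - 4 is:
H = [[14, 4], [4, 10]]
Trace = 14 + 10 = 24
Determinant = 14*10 - (4)^2 = 124
Discriminant = (24)^2 - 4*124 = 80.0
Eigenvalues: lambda_1 = 7.5279, lambda_2 = 16.4721
The function is convex.

1


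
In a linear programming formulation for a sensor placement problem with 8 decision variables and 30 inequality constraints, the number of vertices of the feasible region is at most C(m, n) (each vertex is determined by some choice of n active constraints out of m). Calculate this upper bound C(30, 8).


Each vertex corresponds to some choice of n active constraints out of m, so the number of vertices is at most C(m, n) = m! / (n!(m-n)!).
m = 30, n = 8
Numerator: 30 * 29 * 28 * 27 * 26 * 25 * 24 * 23
Denominator: 8! = 40320
C(30, 8) = 5852925


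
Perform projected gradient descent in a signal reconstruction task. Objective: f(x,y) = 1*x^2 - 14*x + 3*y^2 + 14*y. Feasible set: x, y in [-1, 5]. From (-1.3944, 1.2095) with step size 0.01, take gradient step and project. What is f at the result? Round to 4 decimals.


Step 1: Compute gradient at (-1.3944, 1.2095).
grad_x = 2*1*-1.3944 - 14 = -16.7888
grad_y = 2*3*1.2095 + 14 = 21.257
Step 2: Gradient step.
x_raw = -1.3944 - 0.01*-16.7888 = -1.2265
y_raw = 1.2095 - 0.01*21.257 = 0.9969
Step 3: Project onto [-1, 5].
x_proj = clip(-1.2265) = -1.0
y_proj = clip(0.9969) = 0.9969
Step 4: Evaluate f.
f(-1.0, 0.9969) = 31.9386


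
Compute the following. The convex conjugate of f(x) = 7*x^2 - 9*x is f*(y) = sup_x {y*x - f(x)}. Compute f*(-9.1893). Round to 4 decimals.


f*(y) = sup_x {y*x - a*x^2 - b*x} = sup_x {(y-b)*x - a*x^2}
FOC: (y - b) - 2a*x = 0 => x* = (y - b)/(2a)
x* = (-9.1893 + 9)/(2*7) = -0.0135
f*(-9.1893) = (y-b)^2/(4a) = (-9.1893 + 9)^2/(4*7)
= 0.0358/28 = 0.0013


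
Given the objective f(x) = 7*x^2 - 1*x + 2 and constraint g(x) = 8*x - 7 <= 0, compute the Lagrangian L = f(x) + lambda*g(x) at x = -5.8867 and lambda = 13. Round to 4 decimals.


Step 1: Evaluate f(x).
f(-5.8867) = 7*(-5.8867)^2 - 1*(-5.8867) + 2 = 250.4594
Step 2: Evaluate g(x).
g(-5.8867) = 8*-5.8867 - 7 = -54.0936
Step 3: Compute Lagrangian.
L = 250.4594 + 13*-54.0936 = -452.7574


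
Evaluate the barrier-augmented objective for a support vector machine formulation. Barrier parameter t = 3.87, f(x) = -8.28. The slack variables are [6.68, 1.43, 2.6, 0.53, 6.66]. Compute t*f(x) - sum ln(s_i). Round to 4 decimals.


Step 1: Compute log-barrier.
ln values: [1.8991, 0.3577, 0.9555, -0.6349, 1.8961]
phi = -(1.8991 + 0.3577 + 0.9555 - 0.6349 + 1.8961) = -4.4735
Step 2: Compute augmented objective.
t*f(x) = 3.87*-8.28 = -32.0436
Total = -32.0436 - 4.4735 = -36.5171


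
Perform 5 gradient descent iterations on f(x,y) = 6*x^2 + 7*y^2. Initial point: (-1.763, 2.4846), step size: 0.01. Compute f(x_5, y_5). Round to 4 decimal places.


Gradient descent on f(x,y) = 6*x^2 + 7*y^2.
Starting point: (-1.763, 2.4846), alpha = 0.01
Step 1: grad_x = 2*6*-1.763 = -21.156, grad_y = 2*7*2.4846 = 34.7844
  x_1 = -1.763 - 0.01*-21.156 = -1.5514
  y_1 = 2.4846 - 0.01*34.7844 = 2.1368
Step 2: grad_x = 2*6*-1.5514 = -18.6173, grad_y = 2*7*2.1368 = 29.9146
  x_2 = -1.5514 - 0.01*-18.6173 = -1.3653
  y_2 = 2.1368 - 0.01*29.9146 = 1.8376
Step 3: grad_x = 2*6*-1.3653 = -16.3832, grad_y = 2*7*1.8376 = 25.7265
  x_3 = -1.3653 - 0.01*-16.3832 = -1.2014
  y_3 = 1.8376 - 0.01*25.7265 = 1.5803
Step 4: grad_x = 2*6*-1.2014 = -14.4172, grad_y = 2*7*1.5803 = 22.1248
  x_4 = -1.2014 - 0.01*-14.4172 = -1.0573
  y_4 = 1.5803 - 0.01*22.1248 = 1.3591
Step 5: grad_x = 2*6*-1.0573 = -12.6872, grad_y = 2*7*1.3591 = 19.0274
  x_5 = -1.0573 - 0.01*-12.6872 = -0.9304
  y_5 = 1.3591 - 0.01*19.0274 = 1.1688
f(-0.9304, 1.1688) = 6*(-0.9304)^2 + 7*1.1688^2 = 14.7568


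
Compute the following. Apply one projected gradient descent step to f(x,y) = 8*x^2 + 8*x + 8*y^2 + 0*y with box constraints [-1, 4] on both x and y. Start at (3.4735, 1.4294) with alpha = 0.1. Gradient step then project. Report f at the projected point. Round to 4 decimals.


Step 1: Compute gradient at (3.4735, 1.4294).
grad_x = 2*8*3.4735 + 8 = 63.576
grad_y = 2*8*1.4294 + 0 = 22.8704
Step 2: Gradient step.
x_raw = 3.4735 - 0.1*63.576 = -2.8841
y_raw = 1.4294 - 0.1*22.8704 = -0.8576
Step 3: Project onto [-1, 4].
x_proj = clip(-2.8841) = -1.0
y_proj = clip(-0.8576) = -0.8576
Step 4: Evaluate f.
f(-1.0, -0.8576) = 5.8844


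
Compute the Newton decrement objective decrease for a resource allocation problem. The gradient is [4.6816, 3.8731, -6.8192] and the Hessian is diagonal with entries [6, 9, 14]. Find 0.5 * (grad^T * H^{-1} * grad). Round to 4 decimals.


Step 1: H is diagonal, so H^(-1) * g = [0.7803, 0.4303, -0.4871].
Step 2: g^T H^(-1) g = sum_i g_i^2 / H_ii
  = (4.6816)^2/6 + (3.8731)^2/9 + (-6.8192)^2/14
  = 3.6529 + 1.6668 + 3.3215 = 8.6412
Step 3: Objective decrease = 0.5 * g^T H^(-1) g = 4.3206


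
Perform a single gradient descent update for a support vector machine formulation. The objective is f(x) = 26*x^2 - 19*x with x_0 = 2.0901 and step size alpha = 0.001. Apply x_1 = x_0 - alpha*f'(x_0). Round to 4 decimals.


We compute the gradient at x_0 and apply the update.
f'(x) = 52*x - 19
f'(2.0901) = 52*2.0901 - 19 = 89.6852
x_1 = 2.0901 - 0.001*89.6852 = 2.0004


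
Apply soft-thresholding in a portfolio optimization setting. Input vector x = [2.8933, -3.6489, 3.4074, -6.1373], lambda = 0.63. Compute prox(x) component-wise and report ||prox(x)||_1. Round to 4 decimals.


Soft-thresholding with lambda = 0.63:
prox(2.8933) = sign(2.8933)*max(|2.8933| - 0.63, 0) = 2.2633
prox(-3.6489) = sign(-3.6489)*max(|-3.6489| - 0.63, 0) = -3.0189
prox(3.4074) = sign(3.4074)*max(|3.4074| - 0.63, 0) = 2.7774
prox(-6.1373) = sign(-6.1373)*max(|-6.1373| - 0.63, 0) = -5.5073
prox(x) = [2.2633, -3.0189, 2.7774, -5.5073]
||prox(x)||_1 = 2.2633 + 3.0189 + 2.7774 + 5.5073 = 13.5669


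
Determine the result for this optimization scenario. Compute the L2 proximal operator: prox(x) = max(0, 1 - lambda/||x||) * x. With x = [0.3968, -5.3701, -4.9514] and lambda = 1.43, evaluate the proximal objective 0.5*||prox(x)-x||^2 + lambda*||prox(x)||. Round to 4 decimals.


Step 1: Compute ||x||.
||x|| = 7.3152
Step 2: Compute scaling factor.
scale = max(0, 1 - 1.43/7.3152) = 0.8045
Step 3: prox(x) = [0.3192, -4.3203, -3.9835]
||prox(x)|| = 5.8852
Step 4: Proximal objective.
0.5*||prox-x||^2 = 1.0225
lambda*||prox|| = 8.4158
Total = 9.4383


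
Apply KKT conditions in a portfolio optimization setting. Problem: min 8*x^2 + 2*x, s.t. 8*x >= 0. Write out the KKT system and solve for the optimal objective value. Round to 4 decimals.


Step 1: Try lambda = 0 (constraint inactive).
x_unc = -2/(2*8) = -0.125
Check: 8*-0.125 = -1.0 < 0 -- violated!
Step 2: Constraint must be active: 8*x = 0
x* = 0/8 = 0.0
lambda = (2*8*0.0 + 2)/8 = 0.25
Step 3: Compute optimal value.
f(x*) = 8*0.0^2 + 2*0.0 = 0.0


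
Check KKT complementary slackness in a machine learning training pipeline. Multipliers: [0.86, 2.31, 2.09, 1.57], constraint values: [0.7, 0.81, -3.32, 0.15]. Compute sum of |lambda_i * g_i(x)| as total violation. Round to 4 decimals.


KKT complementary slackness check:
lambda_1 * g_1 = 0.86 * 0.7 = 0.602
lambda_2 * g_2 = 2.31 * 0.81 = 1.8711
lambda_3 * g_3 = 2.09 * -3.32 = -6.9388
lambda_4 * g_4 = 1.57 * 0.15 = 0.2355
Total violation = 0.602 + 1.8711 + 6.9388 + 0.2355 = 9.6474


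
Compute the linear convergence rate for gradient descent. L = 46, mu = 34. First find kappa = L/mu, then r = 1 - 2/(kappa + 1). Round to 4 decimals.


Step 1: Compute the condition number.
kappa = L/mu = 46/34 = 1.3529
Step 2: Compute the convergence rate.
r = 1 - 2/(kappa + 1) = 1 - 2*mu/(L + mu) = (L - mu)/(L + mu) = 12/80 = 0.15


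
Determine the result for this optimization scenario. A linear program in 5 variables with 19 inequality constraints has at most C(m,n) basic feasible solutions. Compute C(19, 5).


Each vertex corresponds to some choice of n active constraints out of m, so the number of vertices is at most C(m, n) = m! / (n!(m-n)!).
m = 19, n = 5
Numerator: 19 * 18 * 17 * 16 * 15
Denominator: 5! = 120
C(19, 5) = 11628


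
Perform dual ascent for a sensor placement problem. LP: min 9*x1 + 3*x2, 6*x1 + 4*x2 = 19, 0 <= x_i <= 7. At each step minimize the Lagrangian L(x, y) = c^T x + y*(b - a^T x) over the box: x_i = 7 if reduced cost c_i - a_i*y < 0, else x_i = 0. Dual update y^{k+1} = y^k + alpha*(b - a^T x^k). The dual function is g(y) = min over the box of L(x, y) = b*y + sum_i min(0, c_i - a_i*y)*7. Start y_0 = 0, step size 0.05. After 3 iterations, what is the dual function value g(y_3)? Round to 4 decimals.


Dual ascent for LP: min 9*x1 + 3*x2, 6*x1 + 4*x2 = 19, 0 <= x_i <= 7
Step 1: y^k = 0.0, reduced costs: (9.0, 3.0)
  x^k = (0.0, 0.0), subgradient = b - a^T x = 19.0
  y^{k+1} = 0.0 + 0.05*19.0 = 0.95
Step 2: y^k = 0.95, reduced costs: (3.3, -0.8)
  x^k = (0.0, 7.0), subgradient = b - a^T x = -9.0
  y^{k+1} = 0.95 + 0.05*-9.0 = 0.5
Step 3: y^k = 0.5, reduced costs: (6.0, 1.0)
  x^k = (0.0, 0.0), subgradient = b - a^T x = 19.0
  y^{k+1} = 0.5 + 0.05*19.0 = 1.45
Dual objective at y_3 = 1.45: reduced costs (0.3, -2.8), box minimizer x = (0.0, 7.0)
g(y_3) = b*y + (c1 - a1*y)*x1 + (c2 - a2*y)*x2 = 19*1.45 + 0.3*0.0 + (-2.8)*7.0 = 27.55 + 0.0 - 19.6 = 7.95


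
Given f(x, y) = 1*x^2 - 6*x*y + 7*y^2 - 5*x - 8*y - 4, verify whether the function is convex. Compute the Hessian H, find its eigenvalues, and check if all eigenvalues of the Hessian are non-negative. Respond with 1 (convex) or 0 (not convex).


The Hessian of f(x,y) = 1*x^2 - 6*x*y + 7*y^2 - 5*x - 8*y - 4 is:
H = [[2, -6], [-6, 14]]
Trace = 2 + 14 = 16
Determinant = 2*14 - (-6)^2 = -8
Discriminant = (16)^2 - 4*-8 = 288.0
Eigenvalues: lambda_1 = -0.4853, lambda_2 = 16.4853
The function is not convex.

0


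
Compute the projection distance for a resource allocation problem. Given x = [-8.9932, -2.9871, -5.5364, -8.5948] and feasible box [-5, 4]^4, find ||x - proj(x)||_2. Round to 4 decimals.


Project each component onto [-5, 4].
clip(-8.9932) = -5.0, clip(-2.9871) = -2.9871, clip(-5.5364) = -5.0, clip(-8.5948) = -5.0
Projection = [-5.0, -2.9871, -5.0, -5.0]
Squared diffs: [15.9456, 0.0, 0.2877, 12.9226]
Distance = sqrt(29.1559) = 5.3996


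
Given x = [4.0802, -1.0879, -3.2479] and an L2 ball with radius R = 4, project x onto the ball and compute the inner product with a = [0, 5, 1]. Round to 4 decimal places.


Step 1: Compute ||x|| (intermediates to 6 decimals).
||x|| = sqrt(4.0802^2 + (-1.0879)^2 + (-3.2479)^2) = 5.327327
Step 2: Project.
Since ||x|| > R, scale = R/||x|| = 4/5.327327 = 0.750846, proj(x) = scale * x
proj(x) = [3.063602, -0.816845, -2.438673]
Step 3: Dot product.
a^T * proj(x) = 0*3.063602 + 5*(-0.816845) + 1*(-2.438673) = -6.5229


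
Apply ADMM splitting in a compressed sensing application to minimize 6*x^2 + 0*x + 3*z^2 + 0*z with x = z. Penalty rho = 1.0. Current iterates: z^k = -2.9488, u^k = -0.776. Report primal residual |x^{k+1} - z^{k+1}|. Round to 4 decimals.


ADMM iteration with rho = 1.0, z^k = -2.9488, u^k = -0.776
Step 1: x-update.
Minimize 6*x^2 + 0*x + (1.0/2)*(x + 2.9488 - 0.776)^2
FOC: (2*6 + 1.0)*x = 0 + 1.0*(-2.9488 + 0.776)
x^{k+1} = -0.1671
Step 2: z-update.
Minimize 3*z^2 + 0*z + (1.0/2)*(-0.1671 - z - 0.776)^2
FOC: (2*3 + 1.0)*z = 0 + 1.0*(-0.1671 - 0.776)
z^{k+1} = -0.1347
Step 3: u-update.
u^{k+1} = -0.776 - 0.1671 + 0.1347 = -0.8084
Step 4: Primal residual = |-0.1671 + 0.1347| = 0.0324


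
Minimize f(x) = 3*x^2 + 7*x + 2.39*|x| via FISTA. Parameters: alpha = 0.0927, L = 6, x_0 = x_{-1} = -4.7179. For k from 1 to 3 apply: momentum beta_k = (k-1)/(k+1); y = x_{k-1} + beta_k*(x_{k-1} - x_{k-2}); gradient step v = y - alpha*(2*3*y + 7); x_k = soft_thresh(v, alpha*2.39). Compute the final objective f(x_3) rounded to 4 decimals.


FISTA on f(x) = 3*x^2 + 7*x + 2.39*|x|
L = 6, alpha = 0.0927
Iteration 1: beta = 0.0, y = -4.7179 + 0.0*(-4.7179 + 4.7179) = -4.7179
  grad(y) = -21.3074, v = y - alpha*grad = -2.7427
  prox(v) = soft_thresh(-2.7427, 0.2216) = -2.5212
Iteration 2: beta = 0.3333, y = -2.5212 + 0.3333*(-2.5212 + 4.7179) = -1.7889
  grad(y) = -3.7334, v = y - alpha*grad = -1.4428
  prox(v) = soft_thresh(-1.4428, 0.2216) = -1.2213
Iteration 3: beta = 0.5, y = -1.2213 + 0.5*(-1.2213 + 2.5212) = -0.5713
  grad(y) = 3.5721, v = y - alpha*grad = -0.9025
  prox(v) = soft_thresh(-0.9025, 0.2216) = -0.6809
f(x_3) = 3*(-0.6809)^2 + 7*(-0.6809) + 2.39*|-0.6809| = -1.7481


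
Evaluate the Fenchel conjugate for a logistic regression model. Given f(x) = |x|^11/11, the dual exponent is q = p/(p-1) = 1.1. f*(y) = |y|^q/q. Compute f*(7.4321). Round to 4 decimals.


The conjugate exponent q satisfies 1/p + 1/q = 1.
p = 11, so q = 11/(11 - 1) = 1.1
|y|^q = 7.4321^1.1 = 9.0829
f*(7.4321) = 9.0829 / 1.1 = 8.2571


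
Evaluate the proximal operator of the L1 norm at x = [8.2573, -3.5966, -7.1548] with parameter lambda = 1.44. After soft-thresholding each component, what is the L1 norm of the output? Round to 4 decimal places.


Soft-thresholding with lambda = 1.44:
prox(8.2573) = sign(8.2573)*max(|8.2573| - 1.44, 0) = 6.8173
prox(-3.5966) = sign(-3.5966)*max(|-3.5966| - 1.44, 0) = -2.1566
prox(-7.1548) = sign(-7.1548)*max(|-7.1548| - 1.44, 0) = -5.7148
prox(x) = [6.8173, -2.1566, -5.7148]
||prox(x)||_1 = 6.8173 + 2.1566 + 5.7148 = 14.6887


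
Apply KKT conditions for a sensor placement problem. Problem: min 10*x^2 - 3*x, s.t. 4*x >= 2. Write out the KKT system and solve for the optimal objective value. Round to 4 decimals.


Step 1: Try lambda = 0 (constraint inactive).
x_unc = 3/(2*10) = 0.15
Check: 4*0.15 = 0.6 < 2 -- violated!
Step 2: Constraint must be active: 4*x = 2
x* = 2/4 = 0.5
lambda = (2*10*0.5 - 3)/4 = 1.75
Step 3: Compute optimal value.
f(x*) = 10*0.5^2 - 3*0.5 = 1.0


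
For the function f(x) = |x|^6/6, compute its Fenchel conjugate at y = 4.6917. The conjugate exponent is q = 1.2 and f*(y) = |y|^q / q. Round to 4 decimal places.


The conjugate exponent q satisfies 1/p + 1/q = 1.
p = 6, so q = 6/(6 - 1) = 1.2
|y|^q = 4.6917^1.2 = 6.3914
f*(4.6917) = 6.3914 / 1.2 = 5.3262


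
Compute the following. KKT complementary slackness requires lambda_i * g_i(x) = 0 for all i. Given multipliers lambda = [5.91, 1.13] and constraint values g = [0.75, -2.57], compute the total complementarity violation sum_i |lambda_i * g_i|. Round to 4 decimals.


KKT complementary slackness check:
lambda_1 * g_1 = 5.91 * 0.75 = 4.4325
lambda_2 * g_2 = 1.13 * -2.57 = -2.9041
Total violation = 4.4325 + 2.9041 = 7.3366


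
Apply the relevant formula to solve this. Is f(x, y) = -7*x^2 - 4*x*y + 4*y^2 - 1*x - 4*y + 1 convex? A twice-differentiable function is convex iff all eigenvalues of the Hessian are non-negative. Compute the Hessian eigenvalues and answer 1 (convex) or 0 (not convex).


The Hessian of f(x,y) = -7*x^2 - 4*x*y + 4*y^2 - 1*x - 4*y + 1 is:
H = [[-14, -4], [-4, 8]]
Trace = -14 + 8 = -6
Determinant = -14*8 - (-4)^2 = -128
Discriminant = (-6)^2 - 4*-128 = 548.0
Eigenvalues: lambda_1 = -14.7047, lambda_2 = 8.7047
The function is not convex.

0


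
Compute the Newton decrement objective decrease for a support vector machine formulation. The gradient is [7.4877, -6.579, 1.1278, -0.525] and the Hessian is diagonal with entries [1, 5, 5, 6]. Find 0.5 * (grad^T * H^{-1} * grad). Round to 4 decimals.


Step 1: H is diagonal, so H^(-1) * g = [7.4877, -1.3158, 0.2256, -0.0875].
Step 2: g^T H^(-1) g = sum_i g_i^2 / H_ii
  = (7.4877)^2/1 + (-6.579)^2/5 + (1.1278)^2/5 + (-0.525)^2/6
  = 56.0657 + 8.6566 + 0.2544 + 0.0459 = 65.0226
Step 3: Objective decrease = 0.5 * g^T H^(-1) g = 32.5113


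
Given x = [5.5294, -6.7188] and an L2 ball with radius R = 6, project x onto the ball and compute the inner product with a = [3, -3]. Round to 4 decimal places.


Step 1: Compute ||x|| (intermediates to 6 decimals).
||x|| = sqrt(5.5294^2 + (-6.7188)^2) = 8.701525
Step 2: Project.
Since ||x|| > R, scale = R/||x|| = 6/8.701525 = 0.689534, proj(x) = scale * x
proj(x) = [3.812709, -4.632841]
Step 3: Dot product.
a^T * proj(x) = 3*3.812709 - 3*(-4.632841) = 25.3367


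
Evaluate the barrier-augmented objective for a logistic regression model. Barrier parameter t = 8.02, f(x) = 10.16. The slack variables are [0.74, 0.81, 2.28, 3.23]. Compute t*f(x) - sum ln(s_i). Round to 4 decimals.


Step 1: Compute log-barrier.
ln values: [-0.3011, -0.2107, 0.8242, 1.1725]
phi = -(-0.3011 - 0.2107 + 0.8242 + 1.1725) = -1.4848
Step 2: Compute augmented objective.
t*f(x) = 8.02*10.16 = 81.4832
Total = 81.4832 - 1.4848 = 79.9984


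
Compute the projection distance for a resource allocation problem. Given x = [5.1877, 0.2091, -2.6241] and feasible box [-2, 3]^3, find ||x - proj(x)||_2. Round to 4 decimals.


Project each component onto [-2, 3].
clip(5.1877) = 3.0, clip(0.2091) = 0.2091, clip(-2.6241) = -2.0
Projection = [3.0, 0.2091, -2.0]
Squared diffs: [4.786, 0.0, 0.3895]
Distance = sqrt(5.1755) = 2.275


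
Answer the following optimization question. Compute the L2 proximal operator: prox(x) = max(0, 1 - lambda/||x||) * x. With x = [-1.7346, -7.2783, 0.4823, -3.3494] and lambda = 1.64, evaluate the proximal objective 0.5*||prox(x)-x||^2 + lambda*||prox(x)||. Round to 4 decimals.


Step 1: Compute ||x||.
||x|| = 8.2118
Step 2: Compute scaling factor.
scale = max(0, 1 - 1.64/8.2118) = 0.8003
Step 3: prox(x) = [-1.3882, -5.8247, 0.386, -2.6805]
||prox(x)|| = 6.5718
Step 4: Proximal objective.
0.5*||prox-x||^2 = 1.3448
lambda*||prox|| = 10.7778
Total = 12.1225


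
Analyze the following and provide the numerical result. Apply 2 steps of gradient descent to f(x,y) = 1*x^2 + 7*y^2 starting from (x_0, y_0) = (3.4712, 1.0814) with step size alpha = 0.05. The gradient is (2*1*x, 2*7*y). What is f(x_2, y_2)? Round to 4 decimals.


Gradient descent on f(x,y) = 1*x^2 + 7*y^2.
Starting point: (3.4712, 1.0814), alpha = 0.05
Step 1: grad_x = 2*1*3.4712 = 6.9424, grad_y = 2*7*1.0814 = 15.1396
  x_1 = 3.4712 - 0.05*6.9424 = 3.1241
  y_1 = 1.0814 - 0.05*15.1396 = 0.3244
Step 2: grad_x = 2*1*3.1241 = 6.2482, grad_y = 2*7*0.3244 = 4.5419
  x_2 = 3.1241 - 0.05*6.2482 = 2.8117
  y_2 = 0.3244 - 0.05*4.5419 = 0.0973
f(2.8117, 0.0973) = 1*2.8117^2 + 7*0.0973^2 = 7.9718


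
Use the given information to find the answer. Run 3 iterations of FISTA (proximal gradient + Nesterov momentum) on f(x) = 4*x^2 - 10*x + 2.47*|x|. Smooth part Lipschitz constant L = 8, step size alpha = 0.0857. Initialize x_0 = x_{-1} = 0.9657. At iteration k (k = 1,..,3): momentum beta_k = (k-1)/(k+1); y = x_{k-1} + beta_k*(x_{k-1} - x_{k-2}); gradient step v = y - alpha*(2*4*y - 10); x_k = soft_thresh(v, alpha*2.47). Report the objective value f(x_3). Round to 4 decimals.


FISTA on f(x) = 4*x^2 - 10*x + 2.47*|x|
L = 8, alpha = 0.0857
Iteration 1: beta = 0.0, y = 0.9657 + 0.0*(0.9657 - 0.9657) = 0.9657
  grad(y) = -2.2744, v = y - alpha*grad = 1.1606
  prox(v) = soft_thresh(1.1606, 0.2117) = 0.9489
Iteration 2: beta = 0.3333, y = 0.9489 + 0.3333*(0.9489 - 0.9657) = 0.9433
  grad(y) = -2.4532, v = y - alpha*grad = 1.1536
  prox(v) = soft_thresh(1.1536, 0.2117) = 0.9419
Iteration 3: beta = 0.5, y = 0.9419 + 0.5*(0.9419 - 0.9489) = 0.9384
  grad(y) = -2.4928, v = y - alpha*grad = 1.152
  prox(v) = soft_thresh(1.152, 0.2117) = 0.9404
f(x_3) = 4*0.9404^2 - 10*0.9404 + 2.47*|0.9404| = -3.5438


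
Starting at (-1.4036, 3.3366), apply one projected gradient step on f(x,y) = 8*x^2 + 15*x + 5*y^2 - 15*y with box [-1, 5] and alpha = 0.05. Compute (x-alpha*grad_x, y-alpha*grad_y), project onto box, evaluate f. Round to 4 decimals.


Step 1: Compute gradient at (-1.4036, 3.3366).
grad_x = 2*8*-1.4036 + 15 = -7.4576
grad_y = 2*5*3.3366 - 15 = 18.366
Step 2: Gradient step.
x_raw = -1.4036 - 0.05*-7.4576 = -1.0307
y_raw = 3.3366 - 0.05*18.366 = 2.4183
Step 3: Project onto [-1, 5].
x_proj = clip(-1.0307) = -1.0
y_proj = clip(2.4183) = 2.4183
Step 4: Evaluate f.
f(-1.0, 2.4183) = -14.0336


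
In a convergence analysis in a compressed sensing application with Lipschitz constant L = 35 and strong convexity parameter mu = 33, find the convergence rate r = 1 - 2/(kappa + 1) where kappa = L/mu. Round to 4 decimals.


Step 1: Compute the condition number.
kappa = L/mu = 35/33 = 1.0606
Step 2: Compute the convergence rate.
r = 1 - 2/(kappa + 1) = 1 - 2*mu/(L + mu) = (L - mu)/(L + mu) = 2/68 = 0.0294


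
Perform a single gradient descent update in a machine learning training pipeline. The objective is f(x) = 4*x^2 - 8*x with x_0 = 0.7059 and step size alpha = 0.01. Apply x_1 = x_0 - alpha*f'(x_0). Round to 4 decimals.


We compute the gradient at x_0 and apply the update.
f'(x) = 8*x - 8
f'(0.7059) = 8*0.7059 - 8 = -2.3528
x_1 = 0.7059 - 0.01*-2.3528 = 0.7294


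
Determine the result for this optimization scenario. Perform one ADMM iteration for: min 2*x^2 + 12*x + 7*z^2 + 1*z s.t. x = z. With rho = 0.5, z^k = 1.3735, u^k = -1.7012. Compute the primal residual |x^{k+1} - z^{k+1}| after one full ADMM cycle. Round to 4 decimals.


ADMM iteration with rho = 0.5, z^k = 1.3735, u^k = -1.7012
Step 1: x-update.
Minimize 2*x^2 + 12*x + (0.5/2)*(x - 1.3735 - 1.7012)^2
FOC: (2*2 + 0.5)*x = -12 + 0.5*(1.3735 + 1.7012)
x^{k+1} = -2.325
Step 2: z-update.
Minimize 7*z^2 + 1*z + (0.5/2)*(-2.325 - z - 1.7012)^2
FOC: (2*7 + 0.5)*z = -1 + 0.5*(-2.325 - 1.7012)
z^{k+1} = -0.2078
Step 3: u-update.
u^{k+1} = -1.7012 - 2.325 + 0.2078 = -3.8184
Step 4: Primal residual = |-2.325 + 0.2078| = 2.1172


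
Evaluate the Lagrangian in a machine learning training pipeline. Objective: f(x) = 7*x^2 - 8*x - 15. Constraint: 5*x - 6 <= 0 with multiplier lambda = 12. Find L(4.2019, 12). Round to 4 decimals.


Step 1: Evaluate f(x).
f(4.2019) = 7*4.2019^2 - 8*4.2019 - 15 = 74.9765
Step 2: Evaluate g(x).
g(4.2019) = 5*4.2019 - 6 = 15.0095
Step 3: Compute Lagrangian.
L = 74.9765 + 12*15.0095 = 255.0905


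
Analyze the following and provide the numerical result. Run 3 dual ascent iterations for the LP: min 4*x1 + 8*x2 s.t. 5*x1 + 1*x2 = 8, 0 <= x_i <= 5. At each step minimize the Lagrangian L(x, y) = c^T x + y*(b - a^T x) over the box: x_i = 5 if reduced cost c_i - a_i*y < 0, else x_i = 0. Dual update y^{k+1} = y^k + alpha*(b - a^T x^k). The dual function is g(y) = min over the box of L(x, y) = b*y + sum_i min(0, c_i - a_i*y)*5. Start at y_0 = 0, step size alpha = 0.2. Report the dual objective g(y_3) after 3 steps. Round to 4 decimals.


Dual ascent for LP: min 4*x1 + 8*x2, 5*x1 + 1*x2 = 8, 0 <= x_i <= 5
Step 1: y^k = 0.0, reduced costs: (4.0, 8.0)
  x^k = (0.0, 0.0), subgradient = b - a^T x = 8.0
  y^{k+1} = 0.0 + 0.2*8.0 = 1.6
Step 2: y^k = 1.6, reduced costs: (-4.0, 6.4)
  x^k = (5.0, 0.0), subgradient = b - a^T x = -17.0
  y^{k+1} = 1.6 + 0.2*-17.0 = -1.8
Step 3: y^k = -1.8, reduced costs: (13.0, 9.8)
  x^k = (0.0, 0.0), subgradient = b - a^T x = 8.0
  y^{k+1} = -1.8 + 0.2*8.0 = -0.2
Dual objective at y_3 = -0.2: reduced costs (5.0, 8.2), box minimizer x = (0.0, 0.0)
g(y_3) = b*y + (c1 - a1*y)*x1 + (c2 - a2*y)*x2 = 8*(-0.2) + 5.0*0.0 + 8.2*0.0 = -1.6 + 0.0 + 0.0 = -1.6


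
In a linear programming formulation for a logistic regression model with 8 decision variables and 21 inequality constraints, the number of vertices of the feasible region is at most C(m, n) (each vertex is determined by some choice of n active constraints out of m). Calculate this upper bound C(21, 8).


Each vertex corresponds to some choice of n active constraints out of m, so the number of vertices is at most C(m, n) = m! / (n!(m-n)!).
m = 21, n = 8
Numerator: 21 * 20 * 19 * 18 * 17 * 16 * 15 * 14
Denominator: 8! = 40320
C(21, 8) = 203490


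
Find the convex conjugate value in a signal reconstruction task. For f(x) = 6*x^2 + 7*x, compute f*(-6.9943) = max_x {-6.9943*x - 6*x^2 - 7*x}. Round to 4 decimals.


f*(y) = sup_x {y*x - a*x^2 - b*x} = sup_x {(y-b)*x - a*x^2}
FOC: (y - b) - 2a*x = 0 => x* = (y - b)/(2a)
x* = (-6.9943 - 7)/(2*6) = -1.1662
f*(-6.9943) = (y-b)^2/(4a) = (-6.9943 - 7)^2/(4*6)
= 195.8404/24 = 8.16


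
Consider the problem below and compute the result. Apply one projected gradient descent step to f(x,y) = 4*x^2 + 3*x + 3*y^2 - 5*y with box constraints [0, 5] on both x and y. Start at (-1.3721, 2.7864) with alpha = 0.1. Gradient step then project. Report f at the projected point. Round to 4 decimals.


Step 1: Compute gradient at (-1.3721, 2.7864).
grad_x = 2*4*-1.3721 + 3 = -7.9768
grad_y = 2*3*2.7864 - 5 = 11.7184
Step 2: Gradient step.
x_raw = -1.3721 - 0.1*-7.9768 = -0.5744
y_raw = 2.7864 - 0.1*11.7184 = 1.6146
Step 3: Project onto [0, 5].
x_proj = clip(-0.5744) = 0.0
y_proj = clip(1.6146) = 1.6146
Step 4: Evaluate f.
f(0.0, 1.6146) = -0.2524


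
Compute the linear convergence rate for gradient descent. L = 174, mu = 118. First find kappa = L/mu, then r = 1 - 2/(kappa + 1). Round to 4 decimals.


Step 1: Compute the condition number.
kappa = L/mu = 174/118 = 1.4746
Step 2: Compute the convergence rate.
r = 1 - 2/(kappa + 1) = 1 - 2*mu/(L + mu) = (L - mu)/(L + mu) = 56/292 = 0.1918


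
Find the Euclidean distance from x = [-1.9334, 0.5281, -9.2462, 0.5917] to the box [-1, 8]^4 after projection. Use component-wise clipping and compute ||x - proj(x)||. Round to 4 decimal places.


Project each component onto [-1, 8].
clip(-1.9334) = -1.0, clip(0.5281) = 0.5281, clip(-9.2462) = -1.0, clip(0.5917) = 0.5917
Projection = [-1.0, 0.5281, -1.0, 0.5917]
Squared diffs: [0.8712, 0.0, 67.9998, 0.0]
Distance = sqrt(68.871) = 8.2989


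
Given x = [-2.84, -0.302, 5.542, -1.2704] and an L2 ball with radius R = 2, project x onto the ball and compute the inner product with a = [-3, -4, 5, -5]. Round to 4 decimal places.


Step 1: Compute ||x|| (intermediates to 6 decimals).
||x|| = sqrt((-2.84)^2 + (-0.302)^2 + 5.542^2 + (-1.2704)^2) = 6.362742
Step 2: Project.
Since ||x|| > R, scale = R/||x|| = 2/6.362742 = 0.31433, proj(x) = scale * x
proj(x) = [-0.892697, -0.094928, 1.742017, -0.399325]
Step 3: Dot product.
a^T * proj(x) = -3*(-0.892697) - 4*(-0.094928) + 5*1.742017 - 5*(-0.399325) = 13.7645


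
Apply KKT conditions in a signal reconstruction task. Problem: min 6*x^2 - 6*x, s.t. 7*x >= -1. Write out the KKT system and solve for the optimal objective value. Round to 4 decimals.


Step 1: Try lambda = 0 (constraint inactive).
Stationarity: 2*6*x - 6 = 0
x* = 6/(2*6) = 0.5
Check constraint: 7*0.5 = 3.5 >= -1 -- satisfied.
Step 2: Compute optimal value.
f(x*) = 6*0.5^2 - 6*0.5 = -1.5


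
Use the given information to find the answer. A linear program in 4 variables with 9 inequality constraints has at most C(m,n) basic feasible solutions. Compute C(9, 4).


Each vertex corresponds to some choice of n active constraints out of m, so the number of vertices is at most C(m, n) = m! / (n!(m-n)!).
m = 9, n = 4
Numerator: 9 * 8 * 7 * 6
Denominator: 4! = 24
C(9, 4) = 126


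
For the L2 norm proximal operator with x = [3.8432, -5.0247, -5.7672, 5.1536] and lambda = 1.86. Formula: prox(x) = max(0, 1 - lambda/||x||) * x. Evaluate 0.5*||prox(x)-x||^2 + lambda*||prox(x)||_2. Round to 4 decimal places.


Step 1: Compute ||x||.
||x|| = 9.9919
Step 2: Compute scaling factor.
scale = max(0, 1 - 1.86/9.9919) = 0.8138
Step 3: prox(x) = [3.1278, -4.0893, -4.6936, 4.1943]
||prox(x)|| = 8.1319
Step 4: Proximal objective.
0.5*||prox-x||^2 = 1.7298
lambda*||prox|| = 15.1253
Total = 16.8551


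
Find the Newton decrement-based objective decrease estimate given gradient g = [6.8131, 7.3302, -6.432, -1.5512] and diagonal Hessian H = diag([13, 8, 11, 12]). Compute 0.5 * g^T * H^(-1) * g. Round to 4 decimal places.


Step 1: H is diagonal, so H^(-1) * g = [0.5241, 0.9163, -0.5847, -0.1293].
Step 2: g^T H^(-1) g = sum_i g_i^2 / H_ii
  = (6.8131)^2/13 + (7.3302)^2/8 + (-6.432)^2/11 + (-1.5512)^2/12
  = 3.5706 + 6.7165 + 3.761 + 0.2005 = 14.2486
Step 3: Objective decrease = 0.5 * g^T H^(-1) g = 7.1243


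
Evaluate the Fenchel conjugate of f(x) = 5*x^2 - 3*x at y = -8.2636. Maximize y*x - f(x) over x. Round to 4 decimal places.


f*(y) = sup_x {y*x - a*x^2 - b*x} = sup_x {(y-b)*x - a*x^2}
FOC: (y - b) - 2a*x = 0 => x* = (y - b)/(2a)
x* = (-8.2636 + 3)/(2*5) = -0.5264
f*(-8.2636) = (y-b)^2/(4a) = (-8.2636 + 3)^2/(4*5)
= 27.7055/20 = 1.3853


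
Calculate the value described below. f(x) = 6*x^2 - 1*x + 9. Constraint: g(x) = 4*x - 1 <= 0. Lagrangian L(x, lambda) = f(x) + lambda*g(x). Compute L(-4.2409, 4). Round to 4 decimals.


Step 1: Evaluate f(x).
f(-4.2409) = 6*(-4.2409)^2 - 1*(-4.2409) + 9 = 121.1523
Step 2: Evaluate g(x).
g(-4.2409) = 4*-4.2409 - 1 = -17.9636
Step 3: Compute Lagrangian.
L = 121.1523 + 4*-17.9636 = 49.2979


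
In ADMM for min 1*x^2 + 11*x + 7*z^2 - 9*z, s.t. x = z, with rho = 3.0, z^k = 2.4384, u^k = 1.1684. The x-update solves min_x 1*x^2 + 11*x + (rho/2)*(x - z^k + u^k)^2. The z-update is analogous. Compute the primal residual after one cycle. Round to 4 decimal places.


ADMM iteration with rho = 3.0, z^k = 2.4384, u^k = 1.1684
Step 1: x-update.
Minimize 1*x^2 + 11*x + (3.0/2)*(x - 2.4384 + 1.1684)^2
FOC: (2*1 + 3.0)*x = -11 + 3.0*(2.4384 - 1.1684)
x^{k+1} = -1.438
Step 2: z-update.
Minimize 7*z^2 - 9*z + (3.0/2)*(-1.438 - z + 1.1684)^2
FOC: (2*7 + 3.0)*z = 9 + 3.0*(-1.438 + 1.1684)
z^{k+1} = 0.4818
Step 3: u-update.
u^{k+1} = 1.1684 - 1.438 - 0.4818 = -0.7514
Step 4: Primal residual = |-1.438 - 0.4818| = 1.9198


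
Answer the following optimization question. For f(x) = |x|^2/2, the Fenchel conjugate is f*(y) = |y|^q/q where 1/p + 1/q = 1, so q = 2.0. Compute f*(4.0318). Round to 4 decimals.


The conjugate exponent q satisfies 1/p + 1/q = 1.
p = 2, so q = 2/(2 - 1) = 2.0
|y|^q = 4.0318^2.0 = 16.2554
f*(4.0318) = 16.2554 / 2.0 = 8.1277


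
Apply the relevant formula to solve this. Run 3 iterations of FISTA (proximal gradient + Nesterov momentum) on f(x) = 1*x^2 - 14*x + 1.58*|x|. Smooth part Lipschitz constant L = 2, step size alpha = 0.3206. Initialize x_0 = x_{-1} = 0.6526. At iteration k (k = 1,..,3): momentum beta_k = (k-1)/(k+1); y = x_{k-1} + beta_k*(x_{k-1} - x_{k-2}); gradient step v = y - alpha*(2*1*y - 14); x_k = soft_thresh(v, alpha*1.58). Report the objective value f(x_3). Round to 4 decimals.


FISTA on f(x) = 1*x^2 - 14*x + 1.58*|x|
L = 2, alpha = 0.3206
Iteration 1: beta = 0.0, y = 0.6526 + 0.0*(0.6526 - 0.6526) = 0.6526
  grad(y) = -12.6948, v = y - alpha*grad = 4.7226
  prox(v) = soft_thresh(4.7226, 0.5065) = 4.216
Iteration 2: beta = 0.3333, y = 4.216 + 0.3333*(4.216 - 0.6526) = 5.4038
  grad(y) = -3.1924, v = y - alpha*grad = 6.4273
  prox(v) = soft_thresh(6.4273, 0.5065) = 5.9207
Iteration 3: beta = 0.5, y = 5.9207 + 0.5*(5.9207 - 4.216) = 6.7731
  grad(y) = -0.4538, v = y - alpha*grad = 6.9186
  prox(v) = soft_thresh(6.9186, 0.5065) = 6.412
f(x_3) = 1*6.412^2 - 14*6.412 + 1.58*|6.412| = -38.5233


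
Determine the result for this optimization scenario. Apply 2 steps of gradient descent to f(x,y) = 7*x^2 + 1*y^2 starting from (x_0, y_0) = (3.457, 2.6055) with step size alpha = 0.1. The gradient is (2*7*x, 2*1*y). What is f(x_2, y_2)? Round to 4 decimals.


Gradient descent on f(x,y) = 7*x^2 + 1*y^2.
Starting point: (3.457, 2.6055), alpha = 0.1
Step 1: grad_x = 2*7*3.457 = 48.398, grad_y = 2*1*2.6055 = 5.211
  x_1 = 3.457 - 0.1*48.398 = -1.3828
  y_1 = 2.6055 - 0.1*5.211 = 2.0844
Step 2: grad_x = 2*7*-1.3828 = -19.3592, grad_y = 2*1*2.0844 = 4.1688
  x_2 = -1.3828 - 0.1*-19.3592 = 0.5531
  y_2 = 2.0844 - 0.1*4.1688 = 1.6675
f(0.5531, 1.6675) = 7*0.5531^2 + 1*1.6675^2 = 4.9222
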